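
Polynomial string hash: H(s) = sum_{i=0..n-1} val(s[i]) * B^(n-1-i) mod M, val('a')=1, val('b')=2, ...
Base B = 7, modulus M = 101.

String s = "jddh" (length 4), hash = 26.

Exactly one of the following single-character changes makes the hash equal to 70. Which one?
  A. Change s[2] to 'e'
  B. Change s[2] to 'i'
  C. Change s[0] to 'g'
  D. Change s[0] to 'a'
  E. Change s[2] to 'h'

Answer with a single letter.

Answer: D

Derivation:
Option A: s[2]='d'->'e', delta=(5-4)*7^1 mod 101 = 7, hash=26+7 mod 101 = 33
Option B: s[2]='d'->'i', delta=(9-4)*7^1 mod 101 = 35, hash=26+35 mod 101 = 61
Option C: s[0]='j'->'g', delta=(7-10)*7^3 mod 101 = 82, hash=26+82 mod 101 = 7
Option D: s[0]='j'->'a', delta=(1-10)*7^3 mod 101 = 44, hash=26+44 mod 101 = 70 <-- target
Option E: s[2]='d'->'h', delta=(8-4)*7^1 mod 101 = 28, hash=26+28 mod 101 = 54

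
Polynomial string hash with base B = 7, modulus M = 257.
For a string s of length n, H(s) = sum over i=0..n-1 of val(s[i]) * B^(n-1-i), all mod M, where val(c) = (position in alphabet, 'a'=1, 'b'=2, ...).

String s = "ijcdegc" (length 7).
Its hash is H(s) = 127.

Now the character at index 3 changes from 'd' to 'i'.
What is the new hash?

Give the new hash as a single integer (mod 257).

Answer: 43

Derivation:
val('d') = 4, val('i') = 9
Position k = 3, exponent = n-1-k = 3
B^3 mod M = 7^3 mod 257 = 86
Delta = (9 - 4) * 86 mod 257 = 173
New hash = (127 + 173) mod 257 = 43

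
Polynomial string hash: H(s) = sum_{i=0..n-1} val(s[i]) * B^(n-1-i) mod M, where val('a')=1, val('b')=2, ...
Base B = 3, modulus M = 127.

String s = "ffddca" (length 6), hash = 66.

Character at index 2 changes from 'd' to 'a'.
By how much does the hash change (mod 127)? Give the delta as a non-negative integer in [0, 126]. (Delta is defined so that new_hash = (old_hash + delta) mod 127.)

Delta formula: (val(new) - val(old)) * B^(n-1-k) mod M
  val('a') - val('d') = 1 - 4 = -3
  B^(n-1-k) = 3^3 mod 127 = 27
  Delta = -3 * 27 mod 127 = 46

Answer: 46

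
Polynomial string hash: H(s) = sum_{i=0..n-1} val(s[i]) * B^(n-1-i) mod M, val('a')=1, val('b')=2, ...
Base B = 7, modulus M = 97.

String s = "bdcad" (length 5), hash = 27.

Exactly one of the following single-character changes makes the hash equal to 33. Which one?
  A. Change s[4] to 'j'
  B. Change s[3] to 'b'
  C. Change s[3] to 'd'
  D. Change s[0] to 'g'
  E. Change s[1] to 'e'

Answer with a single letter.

Answer: A

Derivation:
Option A: s[4]='d'->'j', delta=(10-4)*7^0 mod 97 = 6, hash=27+6 mod 97 = 33 <-- target
Option B: s[3]='a'->'b', delta=(2-1)*7^1 mod 97 = 7, hash=27+7 mod 97 = 34
Option C: s[3]='a'->'d', delta=(4-1)*7^1 mod 97 = 21, hash=27+21 mod 97 = 48
Option D: s[0]='b'->'g', delta=(7-2)*7^4 mod 97 = 74, hash=27+74 mod 97 = 4
Option E: s[1]='d'->'e', delta=(5-4)*7^3 mod 97 = 52, hash=27+52 mod 97 = 79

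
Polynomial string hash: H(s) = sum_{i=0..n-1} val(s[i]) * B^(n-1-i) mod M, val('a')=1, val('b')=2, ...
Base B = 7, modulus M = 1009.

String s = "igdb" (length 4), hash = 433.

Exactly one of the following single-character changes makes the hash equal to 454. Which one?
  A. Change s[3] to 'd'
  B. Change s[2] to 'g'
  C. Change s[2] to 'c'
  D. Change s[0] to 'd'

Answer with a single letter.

Option A: s[3]='b'->'d', delta=(4-2)*7^0 mod 1009 = 2, hash=433+2 mod 1009 = 435
Option B: s[2]='d'->'g', delta=(7-4)*7^1 mod 1009 = 21, hash=433+21 mod 1009 = 454 <-- target
Option C: s[2]='d'->'c', delta=(3-4)*7^1 mod 1009 = 1002, hash=433+1002 mod 1009 = 426
Option D: s[0]='i'->'d', delta=(4-9)*7^3 mod 1009 = 303, hash=433+303 mod 1009 = 736

Answer: B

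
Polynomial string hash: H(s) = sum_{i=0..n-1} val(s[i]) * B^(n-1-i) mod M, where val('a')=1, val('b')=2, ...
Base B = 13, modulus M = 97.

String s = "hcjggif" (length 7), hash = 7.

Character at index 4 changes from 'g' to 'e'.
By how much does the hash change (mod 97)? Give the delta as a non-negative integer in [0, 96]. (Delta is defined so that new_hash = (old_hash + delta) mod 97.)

Answer: 50

Derivation:
Delta formula: (val(new) - val(old)) * B^(n-1-k) mod M
  val('e') - val('g') = 5 - 7 = -2
  B^(n-1-k) = 13^2 mod 97 = 72
  Delta = -2 * 72 mod 97 = 50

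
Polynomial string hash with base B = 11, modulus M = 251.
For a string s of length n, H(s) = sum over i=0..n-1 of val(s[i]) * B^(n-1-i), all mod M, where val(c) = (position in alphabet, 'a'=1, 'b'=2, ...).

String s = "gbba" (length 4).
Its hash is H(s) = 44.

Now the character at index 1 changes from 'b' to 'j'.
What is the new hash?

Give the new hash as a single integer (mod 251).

Answer: 8

Derivation:
val('b') = 2, val('j') = 10
Position k = 1, exponent = n-1-k = 2
B^2 mod M = 11^2 mod 251 = 121
Delta = (10 - 2) * 121 mod 251 = 215
New hash = (44 + 215) mod 251 = 8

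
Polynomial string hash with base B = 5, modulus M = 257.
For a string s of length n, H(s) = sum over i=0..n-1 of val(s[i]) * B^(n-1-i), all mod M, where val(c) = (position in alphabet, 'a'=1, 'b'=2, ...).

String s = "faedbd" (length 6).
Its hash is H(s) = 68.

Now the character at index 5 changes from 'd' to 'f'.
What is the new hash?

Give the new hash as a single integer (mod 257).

val('d') = 4, val('f') = 6
Position k = 5, exponent = n-1-k = 0
B^0 mod M = 5^0 mod 257 = 1
Delta = (6 - 4) * 1 mod 257 = 2
New hash = (68 + 2) mod 257 = 70

Answer: 70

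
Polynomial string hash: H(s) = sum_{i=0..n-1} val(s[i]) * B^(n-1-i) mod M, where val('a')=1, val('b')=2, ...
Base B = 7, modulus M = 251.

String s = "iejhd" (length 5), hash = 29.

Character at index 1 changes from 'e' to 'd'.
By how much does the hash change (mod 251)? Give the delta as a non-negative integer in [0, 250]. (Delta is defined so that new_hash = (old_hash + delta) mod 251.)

Delta formula: (val(new) - val(old)) * B^(n-1-k) mod M
  val('d') - val('e') = 4 - 5 = -1
  B^(n-1-k) = 7^3 mod 251 = 92
  Delta = -1 * 92 mod 251 = 159

Answer: 159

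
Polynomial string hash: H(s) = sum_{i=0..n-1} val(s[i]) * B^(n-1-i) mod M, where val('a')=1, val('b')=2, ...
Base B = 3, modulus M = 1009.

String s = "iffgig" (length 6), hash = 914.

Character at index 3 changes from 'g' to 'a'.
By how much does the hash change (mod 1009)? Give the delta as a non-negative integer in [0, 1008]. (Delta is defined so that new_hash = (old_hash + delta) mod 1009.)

Answer: 955

Derivation:
Delta formula: (val(new) - val(old)) * B^(n-1-k) mod M
  val('a') - val('g') = 1 - 7 = -6
  B^(n-1-k) = 3^2 mod 1009 = 9
  Delta = -6 * 9 mod 1009 = 955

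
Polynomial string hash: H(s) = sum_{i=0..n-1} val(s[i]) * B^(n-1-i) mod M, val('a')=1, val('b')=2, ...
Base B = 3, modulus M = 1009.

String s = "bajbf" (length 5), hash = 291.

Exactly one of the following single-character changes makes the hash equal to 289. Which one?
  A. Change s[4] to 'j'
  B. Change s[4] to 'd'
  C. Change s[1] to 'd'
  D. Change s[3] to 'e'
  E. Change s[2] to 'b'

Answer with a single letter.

Option A: s[4]='f'->'j', delta=(10-6)*3^0 mod 1009 = 4, hash=291+4 mod 1009 = 295
Option B: s[4]='f'->'d', delta=(4-6)*3^0 mod 1009 = 1007, hash=291+1007 mod 1009 = 289 <-- target
Option C: s[1]='a'->'d', delta=(4-1)*3^3 mod 1009 = 81, hash=291+81 mod 1009 = 372
Option D: s[3]='b'->'e', delta=(5-2)*3^1 mod 1009 = 9, hash=291+9 mod 1009 = 300
Option E: s[2]='j'->'b', delta=(2-10)*3^2 mod 1009 = 937, hash=291+937 mod 1009 = 219

Answer: B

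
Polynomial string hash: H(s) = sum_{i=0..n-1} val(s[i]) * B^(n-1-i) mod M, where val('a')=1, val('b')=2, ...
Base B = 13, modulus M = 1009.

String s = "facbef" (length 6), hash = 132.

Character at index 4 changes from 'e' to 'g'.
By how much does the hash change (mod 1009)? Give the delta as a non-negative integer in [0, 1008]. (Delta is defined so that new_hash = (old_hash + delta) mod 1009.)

Delta formula: (val(new) - val(old)) * B^(n-1-k) mod M
  val('g') - val('e') = 7 - 5 = 2
  B^(n-1-k) = 13^1 mod 1009 = 13
  Delta = 2 * 13 mod 1009 = 26

Answer: 26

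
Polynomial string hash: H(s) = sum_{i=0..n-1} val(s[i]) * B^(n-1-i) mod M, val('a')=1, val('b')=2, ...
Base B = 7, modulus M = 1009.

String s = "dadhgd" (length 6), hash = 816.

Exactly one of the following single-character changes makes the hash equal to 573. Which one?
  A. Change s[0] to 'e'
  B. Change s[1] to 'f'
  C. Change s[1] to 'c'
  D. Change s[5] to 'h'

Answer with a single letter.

Answer: C

Derivation:
Option A: s[0]='d'->'e', delta=(5-4)*7^5 mod 1009 = 663, hash=816+663 mod 1009 = 470
Option B: s[1]='a'->'f', delta=(6-1)*7^4 mod 1009 = 906, hash=816+906 mod 1009 = 713
Option C: s[1]='a'->'c', delta=(3-1)*7^4 mod 1009 = 766, hash=816+766 mod 1009 = 573 <-- target
Option D: s[5]='d'->'h', delta=(8-4)*7^0 mod 1009 = 4, hash=816+4 mod 1009 = 820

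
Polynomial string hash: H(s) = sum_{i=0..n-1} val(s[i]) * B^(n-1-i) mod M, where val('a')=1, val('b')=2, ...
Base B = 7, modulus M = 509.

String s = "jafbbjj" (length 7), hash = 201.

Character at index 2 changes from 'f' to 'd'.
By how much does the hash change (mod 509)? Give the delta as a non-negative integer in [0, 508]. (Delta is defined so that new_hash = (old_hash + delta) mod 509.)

Delta formula: (val(new) - val(old)) * B^(n-1-k) mod M
  val('d') - val('f') = 4 - 6 = -2
  B^(n-1-k) = 7^4 mod 509 = 365
  Delta = -2 * 365 mod 509 = 288

Answer: 288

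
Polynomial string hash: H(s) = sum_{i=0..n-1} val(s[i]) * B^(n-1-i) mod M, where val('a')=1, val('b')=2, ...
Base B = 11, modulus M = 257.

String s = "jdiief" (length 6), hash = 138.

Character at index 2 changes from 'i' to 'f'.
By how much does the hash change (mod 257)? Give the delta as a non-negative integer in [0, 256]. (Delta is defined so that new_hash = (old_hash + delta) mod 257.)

Delta formula: (val(new) - val(old)) * B^(n-1-k) mod M
  val('f') - val('i') = 6 - 9 = -3
  B^(n-1-k) = 11^3 mod 257 = 46
  Delta = -3 * 46 mod 257 = 119

Answer: 119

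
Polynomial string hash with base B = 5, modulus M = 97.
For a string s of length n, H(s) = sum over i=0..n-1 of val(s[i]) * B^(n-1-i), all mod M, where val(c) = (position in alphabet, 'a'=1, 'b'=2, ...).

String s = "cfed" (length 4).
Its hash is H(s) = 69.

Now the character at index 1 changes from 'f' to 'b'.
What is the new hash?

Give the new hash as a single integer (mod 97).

Answer: 66

Derivation:
val('f') = 6, val('b') = 2
Position k = 1, exponent = n-1-k = 2
B^2 mod M = 5^2 mod 97 = 25
Delta = (2 - 6) * 25 mod 97 = 94
New hash = (69 + 94) mod 97 = 66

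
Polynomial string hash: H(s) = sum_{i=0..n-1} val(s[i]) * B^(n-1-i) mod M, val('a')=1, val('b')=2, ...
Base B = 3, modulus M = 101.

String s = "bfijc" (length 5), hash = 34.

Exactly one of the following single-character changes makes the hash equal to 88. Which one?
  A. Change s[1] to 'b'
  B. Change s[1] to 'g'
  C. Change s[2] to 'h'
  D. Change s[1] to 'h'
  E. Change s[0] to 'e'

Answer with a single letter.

Answer: D

Derivation:
Option A: s[1]='f'->'b', delta=(2-6)*3^3 mod 101 = 94, hash=34+94 mod 101 = 27
Option B: s[1]='f'->'g', delta=(7-6)*3^3 mod 101 = 27, hash=34+27 mod 101 = 61
Option C: s[2]='i'->'h', delta=(8-9)*3^2 mod 101 = 92, hash=34+92 mod 101 = 25
Option D: s[1]='f'->'h', delta=(8-6)*3^3 mod 101 = 54, hash=34+54 mod 101 = 88 <-- target
Option E: s[0]='b'->'e', delta=(5-2)*3^4 mod 101 = 41, hash=34+41 mod 101 = 75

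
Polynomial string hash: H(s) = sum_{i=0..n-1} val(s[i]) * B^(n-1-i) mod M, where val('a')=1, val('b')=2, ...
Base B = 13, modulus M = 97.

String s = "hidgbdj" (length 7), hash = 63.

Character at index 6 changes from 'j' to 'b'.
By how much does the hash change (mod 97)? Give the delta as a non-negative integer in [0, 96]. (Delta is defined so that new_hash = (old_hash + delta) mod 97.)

Delta formula: (val(new) - val(old)) * B^(n-1-k) mod M
  val('b') - val('j') = 2 - 10 = -8
  B^(n-1-k) = 13^0 mod 97 = 1
  Delta = -8 * 1 mod 97 = 89

Answer: 89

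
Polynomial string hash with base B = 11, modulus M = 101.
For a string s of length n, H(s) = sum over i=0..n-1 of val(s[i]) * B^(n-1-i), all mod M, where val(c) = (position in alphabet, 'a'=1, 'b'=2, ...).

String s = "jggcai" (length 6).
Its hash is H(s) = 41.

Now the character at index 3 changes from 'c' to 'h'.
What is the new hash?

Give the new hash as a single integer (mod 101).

val('c') = 3, val('h') = 8
Position k = 3, exponent = n-1-k = 2
B^2 mod M = 11^2 mod 101 = 20
Delta = (8 - 3) * 20 mod 101 = 100
New hash = (41 + 100) mod 101 = 40

Answer: 40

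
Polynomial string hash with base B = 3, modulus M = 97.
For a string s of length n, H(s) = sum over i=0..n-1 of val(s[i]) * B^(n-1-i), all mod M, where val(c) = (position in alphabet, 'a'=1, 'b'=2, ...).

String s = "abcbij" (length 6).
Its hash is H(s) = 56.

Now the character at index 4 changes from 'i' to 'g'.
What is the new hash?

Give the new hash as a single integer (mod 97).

val('i') = 9, val('g') = 7
Position k = 4, exponent = n-1-k = 1
B^1 mod M = 3^1 mod 97 = 3
Delta = (7 - 9) * 3 mod 97 = 91
New hash = (56 + 91) mod 97 = 50

Answer: 50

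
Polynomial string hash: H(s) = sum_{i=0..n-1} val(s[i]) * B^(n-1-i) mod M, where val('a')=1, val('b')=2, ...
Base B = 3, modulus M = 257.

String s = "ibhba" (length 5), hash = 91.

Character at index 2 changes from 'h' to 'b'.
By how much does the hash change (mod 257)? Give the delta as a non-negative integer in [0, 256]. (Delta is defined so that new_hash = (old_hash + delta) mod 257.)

Answer: 203

Derivation:
Delta formula: (val(new) - val(old)) * B^(n-1-k) mod M
  val('b') - val('h') = 2 - 8 = -6
  B^(n-1-k) = 3^2 mod 257 = 9
  Delta = -6 * 9 mod 257 = 203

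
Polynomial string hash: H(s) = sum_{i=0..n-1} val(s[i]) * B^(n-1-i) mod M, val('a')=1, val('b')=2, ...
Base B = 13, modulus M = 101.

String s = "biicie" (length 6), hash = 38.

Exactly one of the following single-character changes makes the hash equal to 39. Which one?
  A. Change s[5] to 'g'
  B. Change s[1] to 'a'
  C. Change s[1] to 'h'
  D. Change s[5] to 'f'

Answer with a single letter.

Answer: D

Derivation:
Option A: s[5]='e'->'g', delta=(7-5)*13^0 mod 101 = 2, hash=38+2 mod 101 = 40
Option B: s[1]='i'->'a', delta=(1-9)*13^4 mod 101 = 75, hash=38+75 mod 101 = 12
Option C: s[1]='i'->'h', delta=(8-9)*13^4 mod 101 = 22, hash=38+22 mod 101 = 60
Option D: s[5]='e'->'f', delta=(6-5)*13^0 mod 101 = 1, hash=38+1 mod 101 = 39 <-- target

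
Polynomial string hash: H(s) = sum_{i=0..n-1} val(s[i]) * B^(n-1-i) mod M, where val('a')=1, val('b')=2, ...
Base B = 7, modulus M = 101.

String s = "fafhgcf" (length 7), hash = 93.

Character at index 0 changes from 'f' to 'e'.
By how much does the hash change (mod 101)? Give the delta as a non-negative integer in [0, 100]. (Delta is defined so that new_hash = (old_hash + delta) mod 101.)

Answer: 16

Derivation:
Delta formula: (val(new) - val(old)) * B^(n-1-k) mod M
  val('e') - val('f') = 5 - 6 = -1
  B^(n-1-k) = 7^6 mod 101 = 85
  Delta = -1 * 85 mod 101 = 16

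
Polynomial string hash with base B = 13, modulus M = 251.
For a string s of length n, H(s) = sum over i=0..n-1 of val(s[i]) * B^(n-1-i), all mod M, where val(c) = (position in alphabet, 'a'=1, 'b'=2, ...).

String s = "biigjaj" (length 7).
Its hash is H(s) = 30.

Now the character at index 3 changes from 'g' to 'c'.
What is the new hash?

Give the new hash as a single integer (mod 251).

Answer: 27

Derivation:
val('g') = 7, val('c') = 3
Position k = 3, exponent = n-1-k = 3
B^3 mod M = 13^3 mod 251 = 189
Delta = (3 - 7) * 189 mod 251 = 248
New hash = (30 + 248) mod 251 = 27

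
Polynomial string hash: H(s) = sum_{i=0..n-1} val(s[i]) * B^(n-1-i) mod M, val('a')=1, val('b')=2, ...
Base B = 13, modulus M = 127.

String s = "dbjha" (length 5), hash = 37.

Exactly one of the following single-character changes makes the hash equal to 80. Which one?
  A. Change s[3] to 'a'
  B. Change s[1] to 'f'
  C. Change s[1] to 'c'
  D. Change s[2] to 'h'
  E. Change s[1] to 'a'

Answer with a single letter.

Answer: D

Derivation:
Option A: s[3]='h'->'a', delta=(1-8)*13^1 mod 127 = 36, hash=37+36 mod 127 = 73
Option B: s[1]='b'->'f', delta=(6-2)*13^3 mod 127 = 25, hash=37+25 mod 127 = 62
Option C: s[1]='b'->'c', delta=(3-2)*13^3 mod 127 = 38, hash=37+38 mod 127 = 75
Option D: s[2]='j'->'h', delta=(8-10)*13^2 mod 127 = 43, hash=37+43 mod 127 = 80 <-- target
Option E: s[1]='b'->'a', delta=(1-2)*13^3 mod 127 = 89, hash=37+89 mod 127 = 126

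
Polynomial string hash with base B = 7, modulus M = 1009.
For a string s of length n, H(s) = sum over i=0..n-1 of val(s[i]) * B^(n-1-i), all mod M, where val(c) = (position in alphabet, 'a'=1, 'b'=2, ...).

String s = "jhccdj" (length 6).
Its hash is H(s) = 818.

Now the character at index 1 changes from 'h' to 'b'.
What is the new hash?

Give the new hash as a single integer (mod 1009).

val('h') = 8, val('b') = 2
Position k = 1, exponent = n-1-k = 4
B^4 mod M = 7^4 mod 1009 = 383
Delta = (2 - 8) * 383 mod 1009 = 729
New hash = (818 + 729) mod 1009 = 538

Answer: 538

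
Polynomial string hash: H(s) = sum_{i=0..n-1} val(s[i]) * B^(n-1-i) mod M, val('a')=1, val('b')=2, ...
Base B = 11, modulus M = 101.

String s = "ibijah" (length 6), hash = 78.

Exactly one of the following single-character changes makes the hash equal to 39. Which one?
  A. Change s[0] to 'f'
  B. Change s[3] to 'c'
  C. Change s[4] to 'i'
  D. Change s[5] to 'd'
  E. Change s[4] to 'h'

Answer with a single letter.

Answer: B

Derivation:
Option A: s[0]='i'->'f', delta=(6-9)*11^5 mod 101 = 31, hash=78+31 mod 101 = 8
Option B: s[3]='j'->'c', delta=(3-10)*11^2 mod 101 = 62, hash=78+62 mod 101 = 39 <-- target
Option C: s[4]='a'->'i', delta=(9-1)*11^1 mod 101 = 88, hash=78+88 mod 101 = 65
Option D: s[5]='h'->'d', delta=(4-8)*11^0 mod 101 = 97, hash=78+97 mod 101 = 74
Option E: s[4]='a'->'h', delta=(8-1)*11^1 mod 101 = 77, hash=78+77 mod 101 = 54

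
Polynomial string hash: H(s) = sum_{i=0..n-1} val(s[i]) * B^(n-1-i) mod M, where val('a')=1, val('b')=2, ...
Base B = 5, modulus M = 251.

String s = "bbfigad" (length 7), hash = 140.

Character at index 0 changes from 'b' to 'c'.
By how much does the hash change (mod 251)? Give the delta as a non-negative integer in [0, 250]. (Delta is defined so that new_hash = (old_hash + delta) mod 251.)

Delta formula: (val(new) - val(old)) * B^(n-1-k) mod M
  val('c') - val('b') = 3 - 2 = 1
  B^(n-1-k) = 5^6 mod 251 = 63
  Delta = 1 * 63 mod 251 = 63

Answer: 63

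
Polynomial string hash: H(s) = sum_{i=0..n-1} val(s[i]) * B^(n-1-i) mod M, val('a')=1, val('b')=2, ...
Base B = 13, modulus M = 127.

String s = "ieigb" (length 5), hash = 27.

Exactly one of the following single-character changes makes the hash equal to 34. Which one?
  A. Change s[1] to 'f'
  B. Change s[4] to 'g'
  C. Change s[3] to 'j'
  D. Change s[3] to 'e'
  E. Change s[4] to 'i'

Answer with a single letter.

Answer: E

Derivation:
Option A: s[1]='e'->'f', delta=(6-5)*13^3 mod 127 = 38, hash=27+38 mod 127 = 65
Option B: s[4]='b'->'g', delta=(7-2)*13^0 mod 127 = 5, hash=27+5 mod 127 = 32
Option C: s[3]='g'->'j', delta=(10-7)*13^1 mod 127 = 39, hash=27+39 mod 127 = 66
Option D: s[3]='g'->'e', delta=(5-7)*13^1 mod 127 = 101, hash=27+101 mod 127 = 1
Option E: s[4]='b'->'i', delta=(9-2)*13^0 mod 127 = 7, hash=27+7 mod 127 = 34 <-- target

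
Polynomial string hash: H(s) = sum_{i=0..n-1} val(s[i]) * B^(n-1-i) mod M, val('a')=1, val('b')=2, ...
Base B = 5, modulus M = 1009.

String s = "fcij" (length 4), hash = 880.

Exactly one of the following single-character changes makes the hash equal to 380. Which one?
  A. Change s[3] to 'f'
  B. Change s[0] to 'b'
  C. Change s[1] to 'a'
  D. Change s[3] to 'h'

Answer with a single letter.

Answer: B

Derivation:
Option A: s[3]='j'->'f', delta=(6-10)*5^0 mod 1009 = 1005, hash=880+1005 mod 1009 = 876
Option B: s[0]='f'->'b', delta=(2-6)*5^3 mod 1009 = 509, hash=880+509 mod 1009 = 380 <-- target
Option C: s[1]='c'->'a', delta=(1-3)*5^2 mod 1009 = 959, hash=880+959 mod 1009 = 830
Option D: s[3]='j'->'h', delta=(8-10)*5^0 mod 1009 = 1007, hash=880+1007 mod 1009 = 878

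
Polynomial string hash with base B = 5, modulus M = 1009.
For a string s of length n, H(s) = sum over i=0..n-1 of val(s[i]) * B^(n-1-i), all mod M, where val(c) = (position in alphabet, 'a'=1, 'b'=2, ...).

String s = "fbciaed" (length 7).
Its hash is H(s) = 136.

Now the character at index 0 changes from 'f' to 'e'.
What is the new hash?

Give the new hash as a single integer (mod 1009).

val('f') = 6, val('e') = 5
Position k = 0, exponent = n-1-k = 6
B^6 mod M = 5^6 mod 1009 = 490
Delta = (5 - 6) * 490 mod 1009 = 519
New hash = (136 + 519) mod 1009 = 655

Answer: 655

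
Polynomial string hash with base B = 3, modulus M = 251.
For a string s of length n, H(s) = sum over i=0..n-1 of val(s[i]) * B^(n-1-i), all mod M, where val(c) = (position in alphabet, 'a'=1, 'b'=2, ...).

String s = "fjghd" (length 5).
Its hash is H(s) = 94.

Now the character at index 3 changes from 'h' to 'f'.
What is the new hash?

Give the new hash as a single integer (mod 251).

Answer: 88

Derivation:
val('h') = 8, val('f') = 6
Position k = 3, exponent = n-1-k = 1
B^1 mod M = 3^1 mod 251 = 3
Delta = (6 - 8) * 3 mod 251 = 245
New hash = (94 + 245) mod 251 = 88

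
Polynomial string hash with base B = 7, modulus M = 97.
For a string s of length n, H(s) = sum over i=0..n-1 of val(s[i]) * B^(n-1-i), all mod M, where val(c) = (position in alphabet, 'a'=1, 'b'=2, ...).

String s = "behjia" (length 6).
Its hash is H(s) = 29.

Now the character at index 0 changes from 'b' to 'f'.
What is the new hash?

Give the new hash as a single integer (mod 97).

Answer: 36

Derivation:
val('b') = 2, val('f') = 6
Position k = 0, exponent = n-1-k = 5
B^5 mod M = 7^5 mod 97 = 26
Delta = (6 - 2) * 26 mod 97 = 7
New hash = (29 + 7) mod 97 = 36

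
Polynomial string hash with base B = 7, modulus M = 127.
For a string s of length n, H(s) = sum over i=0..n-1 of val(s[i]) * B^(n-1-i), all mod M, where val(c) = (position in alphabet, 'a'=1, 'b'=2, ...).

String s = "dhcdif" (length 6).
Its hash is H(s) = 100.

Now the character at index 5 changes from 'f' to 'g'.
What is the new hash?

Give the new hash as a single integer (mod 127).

Answer: 101

Derivation:
val('f') = 6, val('g') = 7
Position k = 5, exponent = n-1-k = 0
B^0 mod M = 7^0 mod 127 = 1
Delta = (7 - 6) * 1 mod 127 = 1
New hash = (100 + 1) mod 127 = 101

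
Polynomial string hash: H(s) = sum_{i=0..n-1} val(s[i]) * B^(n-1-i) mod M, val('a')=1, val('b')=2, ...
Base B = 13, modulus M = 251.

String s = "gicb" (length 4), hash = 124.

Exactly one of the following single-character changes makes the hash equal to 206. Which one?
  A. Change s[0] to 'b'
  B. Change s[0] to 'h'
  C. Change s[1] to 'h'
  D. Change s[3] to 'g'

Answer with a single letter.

Option A: s[0]='g'->'b', delta=(2-7)*13^3 mod 251 = 59, hash=124+59 mod 251 = 183
Option B: s[0]='g'->'h', delta=(8-7)*13^3 mod 251 = 189, hash=124+189 mod 251 = 62
Option C: s[1]='i'->'h', delta=(8-9)*13^2 mod 251 = 82, hash=124+82 mod 251 = 206 <-- target
Option D: s[3]='b'->'g', delta=(7-2)*13^0 mod 251 = 5, hash=124+5 mod 251 = 129

Answer: C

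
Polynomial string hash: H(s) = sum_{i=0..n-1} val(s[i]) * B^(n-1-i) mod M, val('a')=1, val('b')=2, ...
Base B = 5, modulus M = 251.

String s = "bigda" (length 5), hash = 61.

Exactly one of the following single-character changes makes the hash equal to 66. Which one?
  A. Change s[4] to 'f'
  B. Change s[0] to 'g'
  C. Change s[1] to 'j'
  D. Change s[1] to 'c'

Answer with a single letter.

Option A: s[4]='a'->'f', delta=(6-1)*5^0 mod 251 = 5, hash=61+5 mod 251 = 66 <-- target
Option B: s[0]='b'->'g', delta=(7-2)*5^4 mod 251 = 113, hash=61+113 mod 251 = 174
Option C: s[1]='i'->'j', delta=(10-9)*5^3 mod 251 = 125, hash=61+125 mod 251 = 186
Option D: s[1]='i'->'c', delta=(3-9)*5^3 mod 251 = 3, hash=61+3 mod 251 = 64

Answer: A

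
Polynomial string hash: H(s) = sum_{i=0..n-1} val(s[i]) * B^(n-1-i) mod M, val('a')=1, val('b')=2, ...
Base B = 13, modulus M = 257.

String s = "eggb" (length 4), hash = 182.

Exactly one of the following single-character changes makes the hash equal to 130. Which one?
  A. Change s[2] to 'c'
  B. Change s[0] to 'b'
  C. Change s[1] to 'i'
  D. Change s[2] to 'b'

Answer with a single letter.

Option A: s[2]='g'->'c', delta=(3-7)*13^1 mod 257 = 205, hash=182+205 mod 257 = 130 <-- target
Option B: s[0]='e'->'b', delta=(2-5)*13^3 mod 257 = 91, hash=182+91 mod 257 = 16
Option C: s[1]='g'->'i', delta=(9-7)*13^2 mod 257 = 81, hash=182+81 mod 257 = 6
Option D: s[2]='g'->'b', delta=(2-7)*13^1 mod 257 = 192, hash=182+192 mod 257 = 117

Answer: A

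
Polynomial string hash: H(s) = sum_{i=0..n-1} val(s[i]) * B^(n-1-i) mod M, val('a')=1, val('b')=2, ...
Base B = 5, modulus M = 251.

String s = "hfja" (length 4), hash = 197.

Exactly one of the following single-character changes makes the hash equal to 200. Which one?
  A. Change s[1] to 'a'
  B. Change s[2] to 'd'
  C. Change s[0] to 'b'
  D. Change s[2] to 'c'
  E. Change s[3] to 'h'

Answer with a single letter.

Option A: s[1]='f'->'a', delta=(1-6)*5^2 mod 251 = 126, hash=197+126 mod 251 = 72
Option B: s[2]='j'->'d', delta=(4-10)*5^1 mod 251 = 221, hash=197+221 mod 251 = 167
Option C: s[0]='h'->'b', delta=(2-8)*5^3 mod 251 = 3, hash=197+3 mod 251 = 200 <-- target
Option D: s[2]='j'->'c', delta=(3-10)*5^1 mod 251 = 216, hash=197+216 mod 251 = 162
Option E: s[3]='a'->'h', delta=(8-1)*5^0 mod 251 = 7, hash=197+7 mod 251 = 204

Answer: C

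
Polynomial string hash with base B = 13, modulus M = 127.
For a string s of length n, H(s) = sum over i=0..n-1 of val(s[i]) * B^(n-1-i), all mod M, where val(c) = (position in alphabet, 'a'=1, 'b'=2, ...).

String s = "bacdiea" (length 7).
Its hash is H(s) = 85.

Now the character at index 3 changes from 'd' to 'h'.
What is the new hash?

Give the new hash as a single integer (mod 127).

Answer: 110

Derivation:
val('d') = 4, val('h') = 8
Position k = 3, exponent = n-1-k = 3
B^3 mod M = 13^3 mod 127 = 38
Delta = (8 - 4) * 38 mod 127 = 25
New hash = (85 + 25) mod 127 = 110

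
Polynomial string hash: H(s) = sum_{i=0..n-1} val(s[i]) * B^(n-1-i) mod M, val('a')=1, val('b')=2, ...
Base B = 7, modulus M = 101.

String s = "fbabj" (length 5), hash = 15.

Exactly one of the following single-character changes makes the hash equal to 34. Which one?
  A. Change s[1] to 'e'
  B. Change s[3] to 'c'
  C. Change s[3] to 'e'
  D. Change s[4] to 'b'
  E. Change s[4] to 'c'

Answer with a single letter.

Answer: A

Derivation:
Option A: s[1]='b'->'e', delta=(5-2)*7^3 mod 101 = 19, hash=15+19 mod 101 = 34 <-- target
Option B: s[3]='b'->'c', delta=(3-2)*7^1 mod 101 = 7, hash=15+7 mod 101 = 22
Option C: s[3]='b'->'e', delta=(5-2)*7^1 mod 101 = 21, hash=15+21 mod 101 = 36
Option D: s[4]='j'->'b', delta=(2-10)*7^0 mod 101 = 93, hash=15+93 mod 101 = 7
Option E: s[4]='j'->'c', delta=(3-10)*7^0 mod 101 = 94, hash=15+94 mod 101 = 8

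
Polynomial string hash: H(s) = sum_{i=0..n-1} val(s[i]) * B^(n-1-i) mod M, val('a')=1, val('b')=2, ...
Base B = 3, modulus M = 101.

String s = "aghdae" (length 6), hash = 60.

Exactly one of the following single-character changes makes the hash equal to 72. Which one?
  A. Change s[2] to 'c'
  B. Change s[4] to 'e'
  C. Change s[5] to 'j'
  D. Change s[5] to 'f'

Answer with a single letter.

Option A: s[2]='h'->'c', delta=(3-8)*3^3 mod 101 = 67, hash=60+67 mod 101 = 26
Option B: s[4]='a'->'e', delta=(5-1)*3^1 mod 101 = 12, hash=60+12 mod 101 = 72 <-- target
Option C: s[5]='e'->'j', delta=(10-5)*3^0 mod 101 = 5, hash=60+5 mod 101 = 65
Option D: s[5]='e'->'f', delta=(6-5)*3^0 mod 101 = 1, hash=60+1 mod 101 = 61

Answer: B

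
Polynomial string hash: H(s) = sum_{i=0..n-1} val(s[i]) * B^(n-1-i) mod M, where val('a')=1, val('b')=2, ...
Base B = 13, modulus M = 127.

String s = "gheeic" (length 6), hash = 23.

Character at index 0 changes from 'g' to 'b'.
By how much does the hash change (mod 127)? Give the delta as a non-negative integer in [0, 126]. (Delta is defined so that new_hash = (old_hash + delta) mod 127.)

Answer: 21

Derivation:
Delta formula: (val(new) - val(old)) * B^(n-1-k) mod M
  val('b') - val('g') = 2 - 7 = -5
  B^(n-1-k) = 13^5 mod 127 = 72
  Delta = -5 * 72 mod 127 = 21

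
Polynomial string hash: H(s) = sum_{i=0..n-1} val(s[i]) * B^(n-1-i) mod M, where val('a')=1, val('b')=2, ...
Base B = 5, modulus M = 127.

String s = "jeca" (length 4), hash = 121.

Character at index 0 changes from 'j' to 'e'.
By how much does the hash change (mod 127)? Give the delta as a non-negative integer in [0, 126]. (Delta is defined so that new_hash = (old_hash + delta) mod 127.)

Delta formula: (val(new) - val(old)) * B^(n-1-k) mod M
  val('e') - val('j') = 5 - 10 = -5
  B^(n-1-k) = 5^3 mod 127 = 125
  Delta = -5 * 125 mod 127 = 10

Answer: 10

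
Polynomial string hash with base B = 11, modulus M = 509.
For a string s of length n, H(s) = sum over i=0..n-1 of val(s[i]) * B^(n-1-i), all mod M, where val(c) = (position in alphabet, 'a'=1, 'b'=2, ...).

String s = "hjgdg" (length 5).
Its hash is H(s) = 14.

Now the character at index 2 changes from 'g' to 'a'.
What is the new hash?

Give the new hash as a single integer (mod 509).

Answer: 306

Derivation:
val('g') = 7, val('a') = 1
Position k = 2, exponent = n-1-k = 2
B^2 mod M = 11^2 mod 509 = 121
Delta = (1 - 7) * 121 mod 509 = 292
New hash = (14 + 292) mod 509 = 306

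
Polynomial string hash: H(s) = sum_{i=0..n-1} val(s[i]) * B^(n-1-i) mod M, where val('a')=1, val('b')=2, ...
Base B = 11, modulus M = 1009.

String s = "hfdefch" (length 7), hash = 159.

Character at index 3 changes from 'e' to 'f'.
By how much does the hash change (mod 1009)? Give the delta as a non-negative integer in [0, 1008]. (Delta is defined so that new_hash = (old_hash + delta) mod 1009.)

Answer: 322

Derivation:
Delta formula: (val(new) - val(old)) * B^(n-1-k) mod M
  val('f') - val('e') = 6 - 5 = 1
  B^(n-1-k) = 11^3 mod 1009 = 322
  Delta = 1 * 322 mod 1009 = 322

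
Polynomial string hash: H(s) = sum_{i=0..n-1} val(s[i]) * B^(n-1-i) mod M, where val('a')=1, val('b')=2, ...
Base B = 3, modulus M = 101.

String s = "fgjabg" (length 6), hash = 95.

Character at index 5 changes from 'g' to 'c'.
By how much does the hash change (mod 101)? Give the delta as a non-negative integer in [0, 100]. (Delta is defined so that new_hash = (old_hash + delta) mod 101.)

Answer: 97

Derivation:
Delta formula: (val(new) - val(old)) * B^(n-1-k) mod M
  val('c') - val('g') = 3 - 7 = -4
  B^(n-1-k) = 3^0 mod 101 = 1
  Delta = -4 * 1 mod 101 = 97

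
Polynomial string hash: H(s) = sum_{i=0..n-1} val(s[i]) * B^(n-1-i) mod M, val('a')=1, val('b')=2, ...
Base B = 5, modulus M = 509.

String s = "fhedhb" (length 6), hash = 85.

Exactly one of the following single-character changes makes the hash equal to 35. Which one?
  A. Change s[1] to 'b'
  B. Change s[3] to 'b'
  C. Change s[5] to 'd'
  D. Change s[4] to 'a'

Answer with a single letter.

Answer: B

Derivation:
Option A: s[1]='h'->'b', delta=(2-8)*5^4 mod 509 = 322, hash=85+322 mod 509 = 407
Option B: s[3]='d'->'b', delta=(2-4)*5^2 mod 509 = 459, hash=85+459 mod 509 = 35 <-- target
Option C: s[5]='b'->'d', delta=(4-2)*5^0 mod 509 = 2, hash=85+2 mod 509 = 87
Option D: s[4]='h'->'a', delta=(1-8)*5^1 mod 509 = 474, hash=85+474 mod 509 = 50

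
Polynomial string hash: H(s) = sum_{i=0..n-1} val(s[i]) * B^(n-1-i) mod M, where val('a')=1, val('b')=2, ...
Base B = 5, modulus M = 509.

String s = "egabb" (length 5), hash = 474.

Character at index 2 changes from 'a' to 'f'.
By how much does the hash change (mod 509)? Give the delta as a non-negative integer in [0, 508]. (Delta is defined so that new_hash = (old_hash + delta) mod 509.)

Answer: 125

Derivation:
Delta formula: (val(new) - val(old)) * B^(n-1-k) mod M
  val('f') - val('a') = 6 - 1 = 5
  B^(n-1-k) = 5^2 mod 509 = 25
  Delta = 5 * 25 mod 509 = 125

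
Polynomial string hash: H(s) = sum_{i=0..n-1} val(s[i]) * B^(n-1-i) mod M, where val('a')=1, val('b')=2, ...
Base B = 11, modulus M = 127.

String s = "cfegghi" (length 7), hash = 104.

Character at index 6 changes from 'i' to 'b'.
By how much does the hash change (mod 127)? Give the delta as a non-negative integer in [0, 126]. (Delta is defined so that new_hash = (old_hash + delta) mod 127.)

Delta formula: (val(new) - val(old)) * B^(n-1-k) mod M
  val('b') - val('i') = 2 - 9 = -7
  B^(n-1-k) = 11^0 mod 127 = 1
  Delta = -7 * 1 mod 127 = 120

Answer: 120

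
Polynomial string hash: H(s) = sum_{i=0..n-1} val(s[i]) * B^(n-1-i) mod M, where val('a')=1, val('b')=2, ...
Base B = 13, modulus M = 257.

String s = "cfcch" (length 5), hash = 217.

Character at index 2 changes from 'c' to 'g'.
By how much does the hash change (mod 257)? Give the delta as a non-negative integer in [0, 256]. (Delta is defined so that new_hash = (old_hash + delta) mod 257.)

Answer: 162

Derivation:
Delta formula: (val(new) - val(old)) * B^(n-1-k) mod M
  val('g') - val('c') = 7 - 3 = 4
  B^(n-1-k) = 13^2 mod 257 = 169
  Delta = 4 * 169 mod 257 = 162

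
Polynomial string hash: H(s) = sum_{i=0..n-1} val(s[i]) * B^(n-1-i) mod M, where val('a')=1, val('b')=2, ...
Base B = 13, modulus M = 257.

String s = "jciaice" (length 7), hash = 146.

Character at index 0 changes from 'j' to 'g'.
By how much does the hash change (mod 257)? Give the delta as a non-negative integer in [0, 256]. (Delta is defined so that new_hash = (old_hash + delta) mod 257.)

Delta formula: (val(new) - val(old)) * B^(n-1-k) mod M
  val('g') - val('j') = 7 - 10 = -3
  B^(n-1-k) = 13^6 mod 257 = 92
  Delta = -3 * 92 mod 257 = 238

Answer: 238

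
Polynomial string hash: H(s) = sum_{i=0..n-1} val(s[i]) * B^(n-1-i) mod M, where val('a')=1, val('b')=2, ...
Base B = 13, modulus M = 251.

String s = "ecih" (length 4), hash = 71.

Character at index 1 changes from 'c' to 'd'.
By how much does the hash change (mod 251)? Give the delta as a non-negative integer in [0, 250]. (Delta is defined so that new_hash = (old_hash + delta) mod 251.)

Answer: 169

Derivation:
Delta formula: (val(new) - val(old)) * B^(n-1-k) mod M
  val('d') - val('c') = 4 - 3 = 1
  B^(n-1-k) = 13^2 mod 251 = 169
  Delta = 1 * 169 mod 251 = 169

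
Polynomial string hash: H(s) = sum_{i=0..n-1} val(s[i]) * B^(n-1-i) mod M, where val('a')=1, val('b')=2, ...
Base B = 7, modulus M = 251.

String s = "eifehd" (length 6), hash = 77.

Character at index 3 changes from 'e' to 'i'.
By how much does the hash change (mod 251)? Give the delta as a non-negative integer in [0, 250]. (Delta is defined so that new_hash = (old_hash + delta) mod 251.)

Delta formula: (val(new) - val(old)) * B^(n-1-k) mod M
  val('i') - val('e') = 9 - 5 = 4
  B^(n-1-k) = 7^2 mod 251 = 49
  Delta = 4 * 49 mod 251 = 196

Answer: 196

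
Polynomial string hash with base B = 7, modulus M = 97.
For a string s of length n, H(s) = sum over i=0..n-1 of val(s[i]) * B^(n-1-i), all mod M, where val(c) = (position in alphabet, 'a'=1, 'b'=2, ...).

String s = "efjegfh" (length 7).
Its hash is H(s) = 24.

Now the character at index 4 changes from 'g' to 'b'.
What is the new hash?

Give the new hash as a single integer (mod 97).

val('g') = 7, val('b') = 2
Position k = 4, exponent = n-1-k = 2
B^2 mod M = 7^2 mod 97 = 49
Delta = (2 - 7) * 49 mod 97 = 46
New hash = (24 + 46) mod 97 = 70

Answer: 70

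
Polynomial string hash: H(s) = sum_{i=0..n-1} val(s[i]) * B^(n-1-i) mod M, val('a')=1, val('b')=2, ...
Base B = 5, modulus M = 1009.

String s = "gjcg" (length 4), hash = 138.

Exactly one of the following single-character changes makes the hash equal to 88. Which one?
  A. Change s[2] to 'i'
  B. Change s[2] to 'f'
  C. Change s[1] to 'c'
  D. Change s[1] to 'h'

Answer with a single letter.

Option A: s[2]='c'->'i', delta=(9-3)*5^1 mod 1009 = 30, hash=138+30 mod 1009 = 168
Option B: s[2]='c'->'f', delta=(6-3)*5^1 mod 1009 = 15, hash=138+15 mod 1009 = 153
Option C: s[1]='j'->'c', delta=(3-10)*5^2 mod 1009 = 834, hash=138+834 mod 1009 = 972
Option D: s[1]='j'->'h', delta=(8-10)*5^2 mod 1009 = 959, hash=138+959 mod 1009 = 88 <-- target

Answer: D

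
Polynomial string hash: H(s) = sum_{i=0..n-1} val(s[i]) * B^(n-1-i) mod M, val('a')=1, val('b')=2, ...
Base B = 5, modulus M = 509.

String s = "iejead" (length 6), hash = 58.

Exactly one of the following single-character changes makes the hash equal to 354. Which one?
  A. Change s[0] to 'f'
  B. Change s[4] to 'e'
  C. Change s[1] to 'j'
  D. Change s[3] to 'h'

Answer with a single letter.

Option A: s[0]='i'->'f', delta=(6-9)*5^5 mod 509 = 296, hash=58+296 mod 509 = 354 <-- target
Option B: s[4]='a'->'e', delta=(5-1)*5^1 mod 509 = 20, hash=58+20 mod 509 = 78
Option C: s[1]='e'->'j', delta=(10-5)*5^4 mod 509 = 71, hash=58+71 mod 509 = 129
Option D: s[3]='e'->'h', delta=(8-5)*5^2 mod 509 = 75, hash=58+75 mod 509 = 133

Answer: A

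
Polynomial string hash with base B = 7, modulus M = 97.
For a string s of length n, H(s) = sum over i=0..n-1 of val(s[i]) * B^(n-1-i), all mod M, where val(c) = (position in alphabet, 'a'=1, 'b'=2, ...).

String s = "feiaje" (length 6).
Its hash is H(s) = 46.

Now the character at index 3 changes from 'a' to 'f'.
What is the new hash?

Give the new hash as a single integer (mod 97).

Answer: 0

Derivation:
val('a') = 1, val('f') = 6
Position k = 3, exponent = n-1-k = 2
B^2 mod M = 7^2 mod 97 = 49
Delta = (6 - 1) * 49 mod 97 = 51
New hash = (46 + 51) mod 97 = 0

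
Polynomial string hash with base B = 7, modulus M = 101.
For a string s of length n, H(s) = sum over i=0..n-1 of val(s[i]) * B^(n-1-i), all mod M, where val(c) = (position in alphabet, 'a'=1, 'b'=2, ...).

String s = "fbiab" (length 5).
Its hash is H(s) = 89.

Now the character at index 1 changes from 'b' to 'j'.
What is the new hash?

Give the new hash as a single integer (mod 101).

val('b') = 2, val('j') = 10
Position k = 1, exponent = n-1-k = 3
B^3 mod M = 7^3 mod 101 = 40
Delta = (10 - 2) * 40 mod 101 = 17
New hash = (89 + 17) mod 101 = 5

Answer: 5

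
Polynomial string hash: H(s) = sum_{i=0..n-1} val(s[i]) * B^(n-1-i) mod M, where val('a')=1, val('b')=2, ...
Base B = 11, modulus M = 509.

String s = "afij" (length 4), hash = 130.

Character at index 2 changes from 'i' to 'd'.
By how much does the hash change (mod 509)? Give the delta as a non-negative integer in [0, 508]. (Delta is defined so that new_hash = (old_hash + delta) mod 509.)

Answer: 454

Derivation:
Delta formula: (val(new) - val(old)) * B^(n-1-k) mod M
  val('d') - val('i') = 4 - 9 = -5
  B^(n-1-k) = 11^1 mod 509 = 11
  Delta = -5 * 11 mod 509 = 454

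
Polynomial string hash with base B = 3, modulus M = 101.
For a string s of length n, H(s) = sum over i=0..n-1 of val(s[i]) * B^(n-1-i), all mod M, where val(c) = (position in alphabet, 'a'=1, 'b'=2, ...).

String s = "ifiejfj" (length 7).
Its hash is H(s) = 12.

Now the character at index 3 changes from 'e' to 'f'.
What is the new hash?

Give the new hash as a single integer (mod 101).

Answer: 39

Derivation:
val('e') = 5, val('f') = 6
Position k = 3, exponent = n-1-k = 3
B^3 mod M = 3^3 mod 101 = 27
Delta = (6 - 5) * 27 mod 101 = 27
New hash = (12 + 27) mod 101 = 39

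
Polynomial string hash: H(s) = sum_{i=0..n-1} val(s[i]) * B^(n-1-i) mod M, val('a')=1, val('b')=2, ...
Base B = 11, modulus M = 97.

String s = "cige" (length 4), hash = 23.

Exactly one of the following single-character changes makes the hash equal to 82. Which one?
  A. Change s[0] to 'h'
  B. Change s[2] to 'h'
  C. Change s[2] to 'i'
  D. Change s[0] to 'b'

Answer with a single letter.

Option A: s[0]='c'->'h', delta=(8-3)*11^3 mod 97 = 59, hash=23+59 mod 97 = 82 <-- target
Option B: s[2]='g'->'h', delta=(8-7)*11^1 mod 97 = 11, hash=23+11 mod 97 = 34
Option C: s[2]='g'->'i', delta=(9-7)*11^1 mod 97 = 22, hash=23+22 mod 97 = 45
Option D: s[0]='c'->'b', delta=(2-3)*11^3 mod 97 = 27, hash=23+27 mod 97 = 50

Answer: A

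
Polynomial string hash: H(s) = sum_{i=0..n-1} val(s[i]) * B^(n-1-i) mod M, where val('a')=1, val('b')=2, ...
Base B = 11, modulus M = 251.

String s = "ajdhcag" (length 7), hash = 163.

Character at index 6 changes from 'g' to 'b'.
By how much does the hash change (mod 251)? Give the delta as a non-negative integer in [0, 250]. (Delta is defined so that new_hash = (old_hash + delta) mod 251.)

Delta formula: (val(new) - val(old)) * B^(n-1-k) mod M
  val('b') - val('g') = 2 - 7 = -5
  B^(n-1-k) = 11^0 mod 251 = 1
  Delta = -5 * 1 mod 251 = 246

Answer: 246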